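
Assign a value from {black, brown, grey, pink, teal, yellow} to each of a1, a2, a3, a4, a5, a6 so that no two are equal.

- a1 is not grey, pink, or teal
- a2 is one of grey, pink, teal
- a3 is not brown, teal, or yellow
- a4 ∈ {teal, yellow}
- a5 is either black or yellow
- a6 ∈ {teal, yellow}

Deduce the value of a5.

black

The 6 variables together cover exactly {black, brown, grey, pink, teal, yellow} — 6 values for 6 variables — and brown appears only in a1's list, so a1 = brown.
a4 and a6 between them cover only {teal, yellow} — a naked pair. Remove those values from a2, a5.
So a5 = black.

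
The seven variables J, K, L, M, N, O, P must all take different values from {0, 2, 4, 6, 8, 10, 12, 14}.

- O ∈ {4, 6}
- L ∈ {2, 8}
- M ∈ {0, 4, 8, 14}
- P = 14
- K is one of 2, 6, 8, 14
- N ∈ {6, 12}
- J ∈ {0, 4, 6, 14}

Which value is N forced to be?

12

P has just one choice, so P = 14. So J, K, M can't be 14.
The 6 still-open variables together cover exactly {0, 2, 4, 6, 8, 12} — 6 values for 6 variables — and 12 appears only in N's list, so N = 12.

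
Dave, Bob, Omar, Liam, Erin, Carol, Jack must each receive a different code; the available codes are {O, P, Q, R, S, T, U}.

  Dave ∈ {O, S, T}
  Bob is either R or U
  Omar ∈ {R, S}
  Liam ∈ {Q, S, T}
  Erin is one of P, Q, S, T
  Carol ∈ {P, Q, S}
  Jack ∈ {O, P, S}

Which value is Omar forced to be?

R

The 7 variables together cover exactly {O, P, Q, R, S, T, U} — 7 values for 7 variables — and U appears only in Bob's list, so Bob = U.
The 6 still-open variables draw from only 6 values {O, P, Q, R, S, T}, so each is used; only Omar can be R, hence Omar = R.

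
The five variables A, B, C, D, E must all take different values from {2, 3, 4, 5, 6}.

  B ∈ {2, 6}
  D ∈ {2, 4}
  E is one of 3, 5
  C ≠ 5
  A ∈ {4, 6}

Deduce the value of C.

The 5 variables together cover exactly {2, 3, 4, 5, 6} — 5 values for 5 variables — and 5 appears only in E's list, so E = 5.
The 4 still-open variables draw from only 4 values {2, 3, 4, 6}, so each is used; only C can be 3, hence C = 3.

3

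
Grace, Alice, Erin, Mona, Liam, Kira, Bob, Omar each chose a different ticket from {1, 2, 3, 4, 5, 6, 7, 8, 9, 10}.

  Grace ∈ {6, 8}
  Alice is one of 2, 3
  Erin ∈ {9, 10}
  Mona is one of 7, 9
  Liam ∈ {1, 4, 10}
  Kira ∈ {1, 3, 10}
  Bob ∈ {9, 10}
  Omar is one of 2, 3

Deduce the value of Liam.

4

Alice and Omar share exactly the 2 values {2, 3}; by pigeonhole those values go to them, so strike 2, 3 from Kira.
Erin and Bob between them cover only {9, 10} — a naked pair. Remove those values from Mona, Liam, Kira.
Mona must be 7 (only option left).
That leaves Kira = 1. Strike 1 from Liam.
So Liam = 4.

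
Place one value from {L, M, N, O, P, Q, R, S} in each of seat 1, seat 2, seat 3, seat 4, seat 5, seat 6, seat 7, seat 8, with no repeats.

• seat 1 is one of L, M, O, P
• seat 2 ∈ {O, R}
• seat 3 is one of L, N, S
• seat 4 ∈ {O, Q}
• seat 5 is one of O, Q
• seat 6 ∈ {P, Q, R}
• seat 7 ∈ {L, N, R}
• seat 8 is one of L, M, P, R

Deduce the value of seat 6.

P

Among the 8 variables, S fits only seat 3 (and all 8 values in {L, M, N, O, P, Q, R, S} must be used), so seat 3 = S.
The 7 still-open variables together cover exactly {L, M, N, O, P, Q, R} — 7 values for 7 variables — and N appears only in seat 7's list, so seat 7 = N.
seat 4 and seat 5 share exactly the 2 values {O, Q}; by pigeonhole those values go to them, so strike O, Q from seat 1, seat 2, seat 6.
seat 2's domain is down to {R}, so seat 2 = R. Eliminate R elsewhere: seat 6, seat 8.
So seat 6 = P.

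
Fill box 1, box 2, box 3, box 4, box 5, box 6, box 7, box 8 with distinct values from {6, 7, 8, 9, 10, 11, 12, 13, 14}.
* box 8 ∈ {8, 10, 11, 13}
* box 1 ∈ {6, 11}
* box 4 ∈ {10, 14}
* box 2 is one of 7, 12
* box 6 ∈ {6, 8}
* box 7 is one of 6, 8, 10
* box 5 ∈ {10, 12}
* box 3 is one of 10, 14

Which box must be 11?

The 8 variables together cover exactly {6, 7, 8, 10, 11, 12, 13, 14} — 8 values for 8 variables — and 7 appears only in box 2's list, so box 2 = 7.
Among the 7 still-open variables, 12 fits only box 5 (and all 7 values in {6, 8, 10, 11, 12, 13, 14} must be used), so box 5 = 12.
The 6 still-open variables draw from only 6 values {6, 8, 10, 11, 13, 14}, so each is used; only box 8 can be 13, hence box 8 = 13.
The 5 still-open variables draw from only 5 values {6, 8, 10, 11, 14}, so each is used; only box 1 can be 11, hence box 1 = 11.

box 1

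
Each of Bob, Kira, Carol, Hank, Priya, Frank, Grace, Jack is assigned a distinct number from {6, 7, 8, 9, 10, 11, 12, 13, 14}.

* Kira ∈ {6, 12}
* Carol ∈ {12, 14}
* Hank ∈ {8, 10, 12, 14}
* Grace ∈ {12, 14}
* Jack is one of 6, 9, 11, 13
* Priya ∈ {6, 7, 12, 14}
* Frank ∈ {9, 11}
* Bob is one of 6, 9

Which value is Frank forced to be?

The 2 variables Carol and Grace are confined to {12, 14}, which locks those values in; drop them from Kira, Hank, Priya.
Kira has just one choice, so Kira = 6. Eliminate 6 elsewhere: Bob, Priya, Jack.
Priya's domain is down to {7}, so Priya = 7.
Bob must be 9 (only option left). So Frank, Jack can't be 9.
So Frank = 11.

11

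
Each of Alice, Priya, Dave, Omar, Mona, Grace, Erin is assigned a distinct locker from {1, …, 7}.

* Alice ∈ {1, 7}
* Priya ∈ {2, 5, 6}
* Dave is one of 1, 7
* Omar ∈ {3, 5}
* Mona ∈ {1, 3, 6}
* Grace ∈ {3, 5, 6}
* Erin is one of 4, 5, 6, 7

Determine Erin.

The 7 variables together cover exactly {1, 2, 3, 4, 5, 6, 7} — 7 values for 7 variables — and 2 appears only in Priya's list, so Priya = 2.
The 6 still-open variables together cover exactly {1, 3, 4, 5, 6, 7} — 6 values for 6 variables — and 4 appears only in Erin's list, so Erin = 4.

4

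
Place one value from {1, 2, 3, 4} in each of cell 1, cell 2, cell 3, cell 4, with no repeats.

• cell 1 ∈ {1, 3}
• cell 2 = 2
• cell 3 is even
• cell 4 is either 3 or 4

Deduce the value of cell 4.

3

cell 2 must be 2 (only option left). So cell 3 can't be 2.
cell 3 must be 4 (only option left). Strike 4 from cell 4.
So cell 4 = 3.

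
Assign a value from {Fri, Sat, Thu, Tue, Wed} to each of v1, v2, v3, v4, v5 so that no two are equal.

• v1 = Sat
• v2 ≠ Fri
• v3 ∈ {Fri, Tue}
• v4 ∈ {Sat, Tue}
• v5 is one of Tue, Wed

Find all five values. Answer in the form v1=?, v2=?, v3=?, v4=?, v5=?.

v1=Sat, v2=Thu, v3=Fri, v4=Tue, v5=Wed

v1 has just one choice, so v1 = Sat. Eliminate Sat elsewhere: v2, v4.
That leaves v4 = Tue. Eliminate Tue elsewhere: v2, v3, v5.
v5 has just one choice, so v5 = Wed. Strike Wed from v2.
v2 must be Thu (only option left).
v3's domain is down to {Fri}, so v3 = Fri.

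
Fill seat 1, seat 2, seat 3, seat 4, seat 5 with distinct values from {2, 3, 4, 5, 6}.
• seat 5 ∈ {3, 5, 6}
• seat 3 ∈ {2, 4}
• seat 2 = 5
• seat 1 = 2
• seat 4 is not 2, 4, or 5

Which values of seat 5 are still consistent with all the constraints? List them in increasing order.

3, 6

seat 1's domain is down to {2}, so seat 1 = 2. Eliminate 2 elsewhere: seat 3.
seat 2 has just one choice, so seat 2 = 5. So seat 5 can't be 5.
seat 3's domain is down to {4}, so seat 3 = 4.
No further eliminations apply; seat 5 can still be any of 3, 6.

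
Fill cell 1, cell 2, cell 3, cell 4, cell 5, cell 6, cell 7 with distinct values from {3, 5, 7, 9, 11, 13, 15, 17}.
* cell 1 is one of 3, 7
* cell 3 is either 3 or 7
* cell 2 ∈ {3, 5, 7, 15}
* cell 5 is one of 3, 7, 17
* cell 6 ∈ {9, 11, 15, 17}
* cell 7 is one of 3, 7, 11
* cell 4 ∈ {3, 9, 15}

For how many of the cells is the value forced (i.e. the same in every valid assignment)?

Among the 7 variables, 5 fits only cell 2 (and all 7 values in {3, 5, 7, 9, 11, 15, 17} must be used), so cell 2 = 5.
cell 1 and cell 3 between them cover only {3, 7} — a naked pair. Remove those values from cell 4, cell 5, cell 7.
That leaves cell 5 = 17. Eliminate 17 elsewhere: cell 6.
cell 7 must be 11 (only option left). Strike 11 from cell 6.
Determined: cell 2=5, cell 5=17, cell 7=11. The other cells each still have more than one consistent value. That makes 3.

3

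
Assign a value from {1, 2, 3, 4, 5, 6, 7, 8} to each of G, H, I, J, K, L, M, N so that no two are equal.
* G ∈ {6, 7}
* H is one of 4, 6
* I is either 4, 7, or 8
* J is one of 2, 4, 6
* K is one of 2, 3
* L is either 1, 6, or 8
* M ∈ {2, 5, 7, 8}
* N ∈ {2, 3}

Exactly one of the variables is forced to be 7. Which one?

Among the 8 variables, 1 fits only L (and all 8 values in {1, 2, 3, 4, 5, 6, 7, 8} must be used), so L = 1.
The 7 still-open variables draw from only 7 values {2, 3, 4, 5, 6, 7, 8}, so each is used; only M can be 5, hence M = 5.
The 6 still-open variables together cover exactly {2, 3, 4, 6, 7, 8} — 6 values for 6 variables — and 8 appears only in I's list, so I = 8.
Among the 5 still-open variables, 7 fits only G (and all 5 values in {2, 3, 4, 6, 7} must be used), so G = 7.

G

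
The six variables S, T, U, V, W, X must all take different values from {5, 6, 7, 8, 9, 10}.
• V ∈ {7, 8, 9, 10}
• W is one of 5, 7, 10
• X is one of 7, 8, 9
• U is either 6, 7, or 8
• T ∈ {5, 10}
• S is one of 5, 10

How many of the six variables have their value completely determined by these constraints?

Among the 6 variables, 6 fits only U (and all 6 values in {5, 6, 7, 8, 9, 10} must be used), so U = 6.
The 2 variables S and T are confined to {5, 10}, which locks those values in; drop them from V, W.
W must be 7 (only option left). Remove 7 from V, X.
Determined: U=6, W=7. The other variables each still have more than one consistent value. That makes 2.

2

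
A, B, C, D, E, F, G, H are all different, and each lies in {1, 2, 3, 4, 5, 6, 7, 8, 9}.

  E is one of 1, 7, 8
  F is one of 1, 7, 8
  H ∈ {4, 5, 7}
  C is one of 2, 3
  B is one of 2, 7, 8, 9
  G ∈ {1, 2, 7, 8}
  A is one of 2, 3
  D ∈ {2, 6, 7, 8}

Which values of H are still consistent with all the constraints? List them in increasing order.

4, 5

A and C between them cover only {2, 3} — a naked pair. Remove those values from B, D, G.
E, F, G between them cover only {1, 7, 8} — a naked triple. Remove those values from B, D, H.
B has just one choice, so B = 9.
D's domain is down to {6}, so D = 6.
No further eliminations apply; H can still be any of 4, 5.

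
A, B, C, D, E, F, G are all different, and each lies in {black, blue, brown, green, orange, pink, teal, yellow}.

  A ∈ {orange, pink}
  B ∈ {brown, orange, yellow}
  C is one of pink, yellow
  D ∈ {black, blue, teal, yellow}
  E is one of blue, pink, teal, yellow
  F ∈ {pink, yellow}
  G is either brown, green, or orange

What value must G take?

C and F share exactly the 2 values {pink, yellow}; by pigeonhole those values go to them, so strike pink, yellow from A, B, D, E.
That leaves A = orange. So B, G can't be orange.
That leaves B = brown. So G can't be brown.
So G = green.

green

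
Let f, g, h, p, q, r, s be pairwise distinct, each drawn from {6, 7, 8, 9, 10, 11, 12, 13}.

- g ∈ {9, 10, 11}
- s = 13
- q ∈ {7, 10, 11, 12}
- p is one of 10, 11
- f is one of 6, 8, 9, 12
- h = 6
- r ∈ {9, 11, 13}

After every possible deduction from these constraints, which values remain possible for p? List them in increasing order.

h must be 6 (only option left). Strike 6 from f.
s must be 13 (only option left). Eliminate 13 elsewhere: r.
g, p, r share exactly the 3 values {9, 10, 11}; by pigeonhole those values go to them, so strike 9, 10, 11 from f, q.
No further eliminations apply; p can still be any of 10, 11.

10, 11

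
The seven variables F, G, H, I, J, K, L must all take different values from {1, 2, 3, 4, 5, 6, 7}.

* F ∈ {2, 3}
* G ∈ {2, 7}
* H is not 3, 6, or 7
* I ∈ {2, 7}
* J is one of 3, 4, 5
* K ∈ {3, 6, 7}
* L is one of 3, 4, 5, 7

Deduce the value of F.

3

The 7 variables together cover exactly {1, 2, 3, 4, 5, 6, 7} — 7 values for 7 variables — and 1 appears only in H's list, so H = 1.
The 6 still-open variables draw from only 6 values {2, 3, 4, 5, 6, 7}, so each is used; only K can be 6, hence K = 6.
G and I between them cover only {2, 7} — a naked pair. Remove those values from F, L.
So F = 3.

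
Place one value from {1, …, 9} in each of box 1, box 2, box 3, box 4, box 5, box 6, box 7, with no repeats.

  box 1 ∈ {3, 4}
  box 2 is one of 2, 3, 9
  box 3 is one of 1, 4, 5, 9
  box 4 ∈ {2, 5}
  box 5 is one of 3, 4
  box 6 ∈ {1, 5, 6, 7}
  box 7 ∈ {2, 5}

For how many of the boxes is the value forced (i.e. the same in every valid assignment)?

2

box 1 and box 5 between them cover only {3, 4} — a naked pair. Remove those values from box 2, box 3.
box 4 and box 7 share exactly the 2 values {2, 5}; by pigeonhole those values go to them, so strike 2, 5 from box 2, box 3, box 6.
box 2 has just one choice, so box 2 = 9. So box 3 can't be 9.
box 3 must be 1 (only option left). Strike 1 from box 6.
Determined: box 2=9, box 3=1. The other boxes each still have more than one consistent value. That makes 2.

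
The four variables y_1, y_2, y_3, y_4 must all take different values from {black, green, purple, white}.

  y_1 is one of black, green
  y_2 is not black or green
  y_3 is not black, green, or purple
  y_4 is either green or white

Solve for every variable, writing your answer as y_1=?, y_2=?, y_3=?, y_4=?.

y_3's domain is down to {white}, so y_3 = white. Strike white from y_2, y_4.
y_4 must be green (only option left). Strike green from y_1.
y_1 has just one choice, so y_1 = black.
That leaves y_2 = purple.

y_1=black, y_2=purple, y_3=white, y_4=green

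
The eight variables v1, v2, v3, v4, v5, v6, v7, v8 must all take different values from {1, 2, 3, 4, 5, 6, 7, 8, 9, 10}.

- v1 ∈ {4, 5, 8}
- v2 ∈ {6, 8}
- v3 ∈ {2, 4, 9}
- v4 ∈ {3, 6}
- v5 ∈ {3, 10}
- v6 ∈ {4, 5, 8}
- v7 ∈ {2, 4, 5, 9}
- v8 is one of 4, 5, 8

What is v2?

Among the 8 variables, 10 fits only v5 (and all 8 values in {2, 3, 4, 5, 6, 8, 9, 10} must be used), so v5 = 10.
Among the 7 still-open variables, 3 fits only v4 (and all 7 values in {2, 3, 4, 5, 6, 8, 9} must be used), so v4 = 3.
The 6 still-open variables together cover exactly {2, 4, 5, 6, 8, 9} — 6 values for 6 variables — and 6 appears only in v2's list, so v2 = 6.

6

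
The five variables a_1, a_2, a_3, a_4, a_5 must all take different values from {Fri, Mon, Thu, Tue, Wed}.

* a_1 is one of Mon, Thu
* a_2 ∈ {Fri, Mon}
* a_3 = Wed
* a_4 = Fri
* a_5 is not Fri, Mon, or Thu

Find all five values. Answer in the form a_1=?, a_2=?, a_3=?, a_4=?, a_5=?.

a_1=Thu, a_2=Mon, a_3=Wed, a_4=Fri, a_5=Tue

a_3 has just one choice, so a_3 = Wed. So a_5 can't be Wed.
a_4's domain is down to {Fri}, so a_4 = Fri. Remove Fri from a_2.
That leaves a_5 = Tue.
a_2 must be Mon (only option left). Strike Mon from a_1.
That leaves a_1 = Thu.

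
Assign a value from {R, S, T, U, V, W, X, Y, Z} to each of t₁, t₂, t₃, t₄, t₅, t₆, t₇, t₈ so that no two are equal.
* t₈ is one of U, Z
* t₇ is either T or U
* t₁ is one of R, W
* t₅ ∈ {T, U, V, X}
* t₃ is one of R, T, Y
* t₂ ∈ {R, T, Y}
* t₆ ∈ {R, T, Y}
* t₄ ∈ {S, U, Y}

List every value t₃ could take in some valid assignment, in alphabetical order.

t₂, t₃, t₆ between them cover only {R, T, Y} — a naked triple. Remove those values from t₁, t₄, t₅, t₇.
t₁ has just one choice, so t₁ = W.
t₇ has just one choice, so t₇ = U. Remove U from t₄, t₅, t₈.
That leaves t₈ = Z.
t₄ has just one choice, so t₄ = S.
No further eliminations apply; t₃ can still be any of R, T, Y.

R, T, Y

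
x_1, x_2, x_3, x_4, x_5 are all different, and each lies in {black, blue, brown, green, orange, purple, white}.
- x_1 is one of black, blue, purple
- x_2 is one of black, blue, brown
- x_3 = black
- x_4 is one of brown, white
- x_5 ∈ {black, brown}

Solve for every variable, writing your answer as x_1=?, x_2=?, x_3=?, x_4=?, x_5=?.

x_3 must be black (only option left). Strike black from x_1, x_2, x_5.
That leaves x_5 = brown. Remove brown from x_2, x_4.
x_2 has just one choice, so x_2 = blue. So x_1 can't be blue.
x_4's domain is down to {white}, so x_4 = white.
x_1 has just one choice, so x_1 = purple.

x_1=purple, x_2=blue, x_3=black, x_4=white, x_5=brown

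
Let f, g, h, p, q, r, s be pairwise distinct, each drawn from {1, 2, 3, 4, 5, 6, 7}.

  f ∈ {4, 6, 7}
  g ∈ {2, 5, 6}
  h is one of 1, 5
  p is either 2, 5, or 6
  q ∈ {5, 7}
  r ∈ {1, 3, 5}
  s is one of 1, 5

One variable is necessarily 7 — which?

q

The 7 variables draw from only 7 values {1, 2, 3, 4, 5, 6, 7}, so each is used; only r can be 3, hence r = 3.
The 6 still-open variables draw from only 6 values {1, 2, 4, 5, 6, 7}, so each is used; only f can be 4, hence f = 4.
The 5 still-open variables draw from only 5 values {1, 2, 5, 6, 7}, so each is used; only q can be 7, hence q = 7.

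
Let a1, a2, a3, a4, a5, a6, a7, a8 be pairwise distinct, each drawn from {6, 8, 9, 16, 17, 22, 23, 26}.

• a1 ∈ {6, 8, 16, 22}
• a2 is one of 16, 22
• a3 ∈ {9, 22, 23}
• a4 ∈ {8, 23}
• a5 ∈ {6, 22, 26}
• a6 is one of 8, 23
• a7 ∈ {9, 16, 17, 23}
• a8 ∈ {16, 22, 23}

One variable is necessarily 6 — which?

a1

The 8 variables draw from only 8 values {6, 8, 9, 16, 17, 22, 23, 26}, so each is used; only a7 can be 17, hence a7 = 17.
Among the 7 still-open variables, 9 fits only a3 (and all 7 values in {6, 8, 9, 16, 22, 23, 26} must be used), so a3 = 9.
Among the 6 still-open variables, 26 fits only a5 (and all 6 values in {6, 8, 16, 22, 23, 26} must be used), so a5 = 26.
The 5 still-open variables together cover exactly {6, 8, 16, 22, 23} — 5 values for 5 variables — and 6 appears only in a1's list, so a1 = 6.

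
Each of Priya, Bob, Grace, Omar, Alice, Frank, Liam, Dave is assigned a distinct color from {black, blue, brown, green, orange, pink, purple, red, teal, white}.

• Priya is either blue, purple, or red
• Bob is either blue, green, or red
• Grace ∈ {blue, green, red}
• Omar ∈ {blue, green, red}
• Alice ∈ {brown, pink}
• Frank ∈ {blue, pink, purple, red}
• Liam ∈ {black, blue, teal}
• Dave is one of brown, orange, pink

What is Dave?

Bob, Grace, Omar between them cover only {blue, green, red} — a naked triple. Remove those values from Priya, Frank, Liam.
Priya must be purple (only option left). Remove purple from Frank.
Frank's domain is down to {pink}, so Frank = pink. Eliminate pink elsewhere: Alice, Dave.
Alice's domain is down to {brown}, so Alice = brown. Eliminate brown elsewhere: Dave.
So Dave = orange.

orange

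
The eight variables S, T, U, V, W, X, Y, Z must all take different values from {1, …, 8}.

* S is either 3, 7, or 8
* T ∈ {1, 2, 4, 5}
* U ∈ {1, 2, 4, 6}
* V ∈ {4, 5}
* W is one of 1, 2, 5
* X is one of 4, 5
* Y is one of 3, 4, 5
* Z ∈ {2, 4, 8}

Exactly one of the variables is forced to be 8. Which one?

Z

The 8 variables draw from only 8 values {1, 2, 3, 4, 5, 6, 7, 8}, so each is used; only U can be 6, hence U = 6.
The 7 still-open variables together cover exactly {1, 2, 3, 4, 5, 7, 8} — 7 values for 7 variables — and 7 appears only in S's list, so S = 7.
Among the 6 still-open variables, 3 fits only Y (and all 6 values in {1, 2, 3, 4, 5, 8} must be used), so Y = 3.
The 5 still-open variables together cover exactly {1, 2, 4, 5, 8} — 5 values for 5 variables — and 8 appears only in Z's list, so Z = 8.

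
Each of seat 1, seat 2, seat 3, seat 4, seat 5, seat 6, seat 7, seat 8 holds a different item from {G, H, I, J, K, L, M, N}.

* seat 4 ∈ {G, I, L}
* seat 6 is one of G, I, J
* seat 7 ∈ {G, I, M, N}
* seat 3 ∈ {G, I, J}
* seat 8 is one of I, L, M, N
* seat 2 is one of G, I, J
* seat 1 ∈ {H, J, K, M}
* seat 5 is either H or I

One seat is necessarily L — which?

The 8 variables together cover exactly {G, H, I, J, K, L, M, N} — 8 values for 8 variables — and K appears only in seat 1's list, so seat 1 = K.
The 7 still-open variables together cover exactly {G, H, I, J, L, M, N} — 7 values for 7 variables — and H appears only in seat 5's list, so seat 5 = H.
seat 2, seat 3, seat 6 between them cover only {G, I, J} — a naked triple. Remove those values from seat 4, seat 7, seat 8.
So L goes to seat 4.

seat 4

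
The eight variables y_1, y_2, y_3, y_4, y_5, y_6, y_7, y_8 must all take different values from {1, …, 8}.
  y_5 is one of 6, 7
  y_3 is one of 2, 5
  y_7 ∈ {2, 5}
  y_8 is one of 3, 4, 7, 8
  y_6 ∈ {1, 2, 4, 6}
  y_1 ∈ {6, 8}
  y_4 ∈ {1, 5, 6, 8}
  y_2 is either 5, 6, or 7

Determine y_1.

8

The 8 variables draw from only 8 values {1, 2, 3, 4, 5, 6, 7, 8}, so each is used; only y_8 can be 3, hence y_8 = 3.
The 7 still-open variables draw from only 7 values {1, 2, 4, 5, 6, 7, 8}, so each is used; only y_6 can be 4, hence y_6 = 4.
The 6 still-open variables draw from only 6 values {1, 2, 5, 6, 7, 8}, so each is used; only y_4 can be 1, hence y_4 = 1.
Among the 5 still-open variables, 8 fits only y_1 (and all 5 values in {2, 5, 6, 7, 8} must be used), so y_1 = 8.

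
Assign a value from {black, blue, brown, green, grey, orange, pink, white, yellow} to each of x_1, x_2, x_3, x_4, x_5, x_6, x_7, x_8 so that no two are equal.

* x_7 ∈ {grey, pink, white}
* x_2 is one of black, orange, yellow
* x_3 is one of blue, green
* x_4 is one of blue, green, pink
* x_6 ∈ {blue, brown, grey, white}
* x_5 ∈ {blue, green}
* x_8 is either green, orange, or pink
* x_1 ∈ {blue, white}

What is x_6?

brown

x_3 and x_5 between them cover only {blue, green} — a naked pair. Remove those values from x_1, x_4, x_6, x_8.
That leaves x_1 = white. Eliminate white elsewhere: x_6, x_7.
x_4 has just one choice, so x_4 = pink. Strike pink from x_7, x_8.
x_7 must be grey (only option left). Remove grey from x_6.
So x_6 = brown.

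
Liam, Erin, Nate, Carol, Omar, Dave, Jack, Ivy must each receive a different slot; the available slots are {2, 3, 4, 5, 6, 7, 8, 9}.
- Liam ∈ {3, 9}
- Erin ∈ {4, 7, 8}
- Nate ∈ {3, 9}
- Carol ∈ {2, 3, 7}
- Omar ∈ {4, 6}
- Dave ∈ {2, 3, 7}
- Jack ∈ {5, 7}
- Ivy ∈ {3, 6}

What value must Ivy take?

6

The 8 variables draw from only 8 values {2, 3, 4, 5, 6, 7, 8, 9}, so each is used; only Jack can be 5, hence Jack = 5.
Among the 7 still-open variables, 8 fits only Erin (and all 7 values in {2, 3, 4, 6, 7, 8, 9} must be used), so Erin = 8.
The 6 still-open variables draw from only 6 values {2, 3, 4, 6, 7, 9}, so each is used; only Omar can be 4, hence Omar = 4.
The 5 still-open variables together cover exactly {2, 3, 6, 7, 9} — 5 values for 5 variables — and 6 appears only in Ivy's list, so Ivy = 6.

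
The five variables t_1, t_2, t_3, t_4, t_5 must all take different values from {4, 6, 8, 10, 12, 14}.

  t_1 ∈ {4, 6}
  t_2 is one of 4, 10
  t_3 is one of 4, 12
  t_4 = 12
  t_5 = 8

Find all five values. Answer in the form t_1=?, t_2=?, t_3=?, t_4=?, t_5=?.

t_4's domain is down to {12}, so t_4 = 12. Remove 12 from t_3.
That leaves t_5 = 8.
t_3 must be 4 (only option left). Strike 4 from t_1, t_2.
t_1 must be 6 (only option left).
That leaves t_2 = 10.

t_1=6, t_2=10, t_3=4, t_4=12, t_5=8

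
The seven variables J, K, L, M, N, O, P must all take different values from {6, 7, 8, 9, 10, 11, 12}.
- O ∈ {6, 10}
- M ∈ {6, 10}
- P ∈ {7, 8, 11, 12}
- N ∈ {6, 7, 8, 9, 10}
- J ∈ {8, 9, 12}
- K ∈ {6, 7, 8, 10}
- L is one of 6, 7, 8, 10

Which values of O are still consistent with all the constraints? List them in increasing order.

6, 10

The 7 variables draw from only 7 values {6, 7, 8, 9, 10, 11, 12}, so each is used; only P can be 11, hence P = 11.
Among the 6 still-open variables, 12 fits only J (and all 6 values in {6, 7, 8, 9, 10, 12} must be used), so J = 12.
Among the 5 still-open variables, 9 fits only N (and all 5 values in {6, 7, 8, 9, 10} must be used), so N = 9.
M and O share exactly the 2 values {6, 10}; by pigeonhole those values go to them, so strike 6, 10 from K, L.
No further eliminations apply; O can still be any of 6, 10.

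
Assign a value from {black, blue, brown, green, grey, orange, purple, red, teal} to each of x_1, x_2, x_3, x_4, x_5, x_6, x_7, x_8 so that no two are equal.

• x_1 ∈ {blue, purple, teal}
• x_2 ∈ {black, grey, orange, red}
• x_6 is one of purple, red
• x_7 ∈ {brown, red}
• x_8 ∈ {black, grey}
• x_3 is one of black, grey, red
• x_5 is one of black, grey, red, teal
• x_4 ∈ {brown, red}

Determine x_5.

teal

Among the 8 variables, blue fits only x_1 (and all 8 values in {black, blue, brown, grey, orange, purple, red, teal} must be used), so x_1 = blue.
The 7 still-open variables draw from only 7 values {black, brown, grey, orange, purple, red, teal}, so each is used; only x_2 can be orange, hence x_2 = orange.
The 6 still-open variables draw from only 6 values {black, brown, grey, purple, red, teal}, so each is used; only x_6 can be purple, hence x_6 = purple.
The 5 still-open variables draw from only 5 values {black, brown, grey, red, teal}, so each is used; only x_5 can be teal, hence x_5 = teal.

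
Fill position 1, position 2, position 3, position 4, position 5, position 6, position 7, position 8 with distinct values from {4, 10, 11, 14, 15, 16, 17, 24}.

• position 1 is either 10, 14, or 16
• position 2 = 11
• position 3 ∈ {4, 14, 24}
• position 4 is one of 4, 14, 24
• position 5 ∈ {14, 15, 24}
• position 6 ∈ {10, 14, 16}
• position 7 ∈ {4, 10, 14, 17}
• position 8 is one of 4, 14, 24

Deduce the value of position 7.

position 2's domain is down to {11}, so position 2 = 11.
The 7 still-open variables draw from only 7 values {4, 10, 14, 15, 16, 17, 24}, so each is used; only position 5 can be 15, hence position 5 = 15.
Among the 6 still-open variables, 17 fits only position 7 (and all 6 values in {4, 10, 14, 16, 17, 24} must be used), so position 7 = 17.

17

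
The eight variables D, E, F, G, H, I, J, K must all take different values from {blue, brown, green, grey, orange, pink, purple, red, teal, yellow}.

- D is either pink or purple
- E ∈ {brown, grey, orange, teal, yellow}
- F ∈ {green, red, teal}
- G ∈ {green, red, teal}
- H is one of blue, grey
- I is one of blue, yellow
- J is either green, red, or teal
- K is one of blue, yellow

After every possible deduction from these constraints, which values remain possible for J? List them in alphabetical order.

green, red, teal

The 2 variables I and K are confined to {blue, yellow}, which locks those values in; drop them from E, H.
H has just one choice, so H = grey. Strike grey from E.
F, G, J share exactly the 3 values {green, red, teal}; by pigeonhole those values go to them, so strike green, red, teal from E.
No further eliminations apply; J can still be any of green, red, teal.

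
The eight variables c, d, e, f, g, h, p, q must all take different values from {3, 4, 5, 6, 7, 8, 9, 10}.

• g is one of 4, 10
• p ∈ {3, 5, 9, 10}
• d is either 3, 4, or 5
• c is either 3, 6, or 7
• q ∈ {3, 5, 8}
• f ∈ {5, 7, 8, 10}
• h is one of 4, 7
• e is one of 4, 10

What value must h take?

7

The 8 variables together cover exactly {3, 4, 5, 6, 7, 8, 9, 10} — 8 values for 8 variables — and 6 appears only in c's list, so c = 6.
The 7 still-open variables together cover exactly {3, 4, 5, 7, 8, 9, 10} — 7 values for 7 variables — and 9 appears only in p's list, so p = 9.
e and g share exactly the 2 values {4, 10}; by pigeonhole those values go to them, so strike 4, 10 from d, f, h.
So h = 7.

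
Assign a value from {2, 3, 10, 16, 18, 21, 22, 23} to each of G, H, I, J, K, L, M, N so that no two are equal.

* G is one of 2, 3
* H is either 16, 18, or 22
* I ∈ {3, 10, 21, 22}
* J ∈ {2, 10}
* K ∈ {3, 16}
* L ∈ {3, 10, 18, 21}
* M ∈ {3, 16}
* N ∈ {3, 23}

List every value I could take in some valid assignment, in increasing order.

21, 22

The 8 variables draw from only 8 values {2, 3, 10, 16, 18, 21, 22, 23}, so each is used; only N can be 23, hence N = 23.
K and M share exactly the 2 values {3, 16}; by pigeonhole those values go to them, so strike 3, 16 from G, H, I, L.
G has just one choice, so G = 2. So J can't be 2.
J's domain is down to {10}, so J = 10. Strike 10 from I, L.
No further eliminations apply; I can still be any of 21, 22.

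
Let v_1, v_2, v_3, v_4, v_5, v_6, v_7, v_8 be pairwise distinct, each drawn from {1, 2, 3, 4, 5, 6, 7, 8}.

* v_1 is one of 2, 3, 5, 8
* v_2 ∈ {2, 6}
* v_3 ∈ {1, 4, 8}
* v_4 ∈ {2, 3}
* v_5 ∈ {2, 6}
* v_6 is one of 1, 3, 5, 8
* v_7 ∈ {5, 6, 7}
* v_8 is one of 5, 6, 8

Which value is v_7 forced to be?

Among the 8 variables, 4 fits only v_3 (and all 8 values in {1, 2, 3, 4, 5, 6, 7, 8} must be used), so v_3 = 4.
The 7 still-open variables together cover exactly {1, 2, 3, 5, 6, 7, 8} — 7 values for 7 variables — and 1 appears only in v_6's list, so v_6 = 1.
Among the 6 still-open variables, 7 fits only v_7 (and all 6 values in {2, 3, 5, 6, 7, 8} must be used), so v_7 = 7.

7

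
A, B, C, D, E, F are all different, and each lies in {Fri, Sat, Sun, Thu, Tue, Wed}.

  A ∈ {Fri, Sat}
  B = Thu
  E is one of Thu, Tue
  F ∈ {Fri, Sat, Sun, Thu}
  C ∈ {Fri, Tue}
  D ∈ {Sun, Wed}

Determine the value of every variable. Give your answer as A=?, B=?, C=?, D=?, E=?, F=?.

A=Sat, B=Thu, C=Fri, D=Wed, E=Tue, F=Sun

B must be Thu (only option left). Eliminate Thu elsewhere: E, F.
E has just one choice, so E = Tue. So C can't be Tue.
C must be Fri (only option left). Eliminate Fri elsewhere: A, F.
That leaves A = Sat. Strike Sat from F.
That leaves F = Sun. Eliminate Sun elsewhere: D.
D has just one choice, so D = Wed.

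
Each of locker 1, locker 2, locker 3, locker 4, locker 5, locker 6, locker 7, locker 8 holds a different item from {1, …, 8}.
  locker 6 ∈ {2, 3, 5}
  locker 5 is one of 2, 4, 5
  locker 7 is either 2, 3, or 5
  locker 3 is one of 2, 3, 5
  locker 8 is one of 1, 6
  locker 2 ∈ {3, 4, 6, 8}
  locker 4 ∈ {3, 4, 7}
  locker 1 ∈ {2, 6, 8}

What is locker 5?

The 8 variables draw from only 8 values {1, 2, 3, 4, 5, 6, 7, 8}, so each is used; only locker 8 can be 1, hence locker 8 = 1.
Among the 7 still-open variables, 7 fits only locker 4 (and all 7 values in {2, 3, 4, 5, 6, 7, 8} must be used), so locker 4 = 7.
locker 3, locker 6, locker 7 between them cover only {2, 3, 5} — a naked triple. Remove those values from locker 1, locker 2, locker 5.
So locker 5 = 4.

4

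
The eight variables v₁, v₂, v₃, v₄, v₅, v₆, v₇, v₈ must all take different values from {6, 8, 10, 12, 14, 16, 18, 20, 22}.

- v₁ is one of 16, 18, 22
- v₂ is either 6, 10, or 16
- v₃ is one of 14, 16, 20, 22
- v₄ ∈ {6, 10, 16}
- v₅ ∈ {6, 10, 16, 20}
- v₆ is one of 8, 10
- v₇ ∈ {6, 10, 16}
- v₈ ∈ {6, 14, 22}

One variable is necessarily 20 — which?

v₅

The 8 variables draw from only 8 values {6, 8, 10, 14, 16, 18, 20, 22}, so each is used; only v₆ can be 8, hence v₆ = 8.
The 7 still-open variables together cover exactly {6, 10, 14, 16, 18, 20, 22} — 7 values for 7 variables — and 18 appears only in v₁'s list, so v₁ = 18.
v₂, v₄, v₇ share exactly the 3 values {6, 10, 16}; by pigeonhole those values go to them, so strike 6, 10, 16 from v₃, v₅, v₈.
So 20 goes to v₅.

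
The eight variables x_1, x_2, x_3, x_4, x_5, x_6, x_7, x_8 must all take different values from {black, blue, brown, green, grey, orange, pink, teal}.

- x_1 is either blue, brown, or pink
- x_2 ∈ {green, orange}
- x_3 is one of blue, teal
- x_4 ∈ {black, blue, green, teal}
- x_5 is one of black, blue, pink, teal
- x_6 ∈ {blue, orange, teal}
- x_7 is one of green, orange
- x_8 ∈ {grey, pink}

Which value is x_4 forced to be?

black

Among the 8 variables, brown fits only x_1 (and all 8 values in {black, blue, brown, green, grey, orange, pink, teal} must be used), so x_1 = brown.
Among the 7 still-open variables, grey fits only x_8 (and all 7 values in {black, blue, green, grey, orange, pink, teal} must be used), so x_8 = grey.
The 6 still-open variables draw from only 6 values {black, blue, green, orange, pink, teal}, so each is used; only x_5 can be pink, hence x_5 = pink.
The 5 still-open variables draw from only 5 values {black, blue, green, orange, teal}, so each is used; only x_4 can be black, hence x_4 = black.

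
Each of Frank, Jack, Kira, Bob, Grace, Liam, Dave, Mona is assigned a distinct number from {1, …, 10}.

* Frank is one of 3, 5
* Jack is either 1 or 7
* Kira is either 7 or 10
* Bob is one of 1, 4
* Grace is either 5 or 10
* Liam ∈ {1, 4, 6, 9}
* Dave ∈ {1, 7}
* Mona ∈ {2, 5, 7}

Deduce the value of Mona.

Jack and Dave share exactly the 2 values {1, 7}; by pigeonhole those values go to them, so strike 1, 7 from Kira, Bob, Liam, Mona.
That leaves Kira = 10. Eliminate 10 elsewhere: Grace.
That leaves Bob = 4. Remove 4 from Liam.
Grace's domain is down to {5}, so Grace = 5. Strike 5 from Frank, Mona.
So Mona = 2.

2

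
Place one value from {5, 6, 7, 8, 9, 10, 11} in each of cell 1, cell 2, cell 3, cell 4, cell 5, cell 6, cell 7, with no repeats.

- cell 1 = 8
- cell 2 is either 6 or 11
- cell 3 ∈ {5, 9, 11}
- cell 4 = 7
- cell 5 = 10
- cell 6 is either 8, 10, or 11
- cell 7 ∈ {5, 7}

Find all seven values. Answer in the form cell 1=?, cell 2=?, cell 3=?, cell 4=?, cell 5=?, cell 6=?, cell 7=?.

cell 1=8, cell 2=6, cell 3=9, cell 4=7, cell 5=10, cell 6=11, cell 7=5

cell 1 must be 8 (only option left). Strike 8 from cell 6.
cell 4's domain is down to {7}, so cell 4 = 7. Strike 7 from cell 7.
That leaves cell 5 = 10. So cell 6 can't be 10.
cell 6 has just one choice, so cell 6 = 11. So cell 2, cell 3 can't be 11.
cell 7 has just one choice, so cell 7 = 5. Eliminate 5 elsewhere: cell 3.
cell 2 has just one choice, so cell 2 = 6.
cell 3 has just one choice, so cell 3 = 9.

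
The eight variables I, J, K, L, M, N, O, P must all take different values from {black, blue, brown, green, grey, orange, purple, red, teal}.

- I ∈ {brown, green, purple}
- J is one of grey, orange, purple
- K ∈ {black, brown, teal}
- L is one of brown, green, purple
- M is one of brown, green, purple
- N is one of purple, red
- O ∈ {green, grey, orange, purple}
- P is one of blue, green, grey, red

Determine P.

I, L, M share exactly the 3 values {brown, green, purple}; by pigeonhole those values go to them, so strike brown, green, purple from J, K, N, O, P.
N has just one choice, so N = red. Strike red from P.
J and O share exactly the 2 values {grey, orange}; by pigeonhole those values go to them, so strike grey, orange from P.
So P = blue.

blue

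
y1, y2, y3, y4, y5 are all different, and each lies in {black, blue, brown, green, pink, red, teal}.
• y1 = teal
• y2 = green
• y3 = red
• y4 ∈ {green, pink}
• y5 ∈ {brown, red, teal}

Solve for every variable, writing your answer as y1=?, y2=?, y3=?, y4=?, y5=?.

y1=teal, y2=green, y3=red, y4=pink, y5=brown

y1's domain is down to {teal}, so y1 = teal. Eliminate teal elsewhere: y5.
y2's domain is down to {green}, so y2 = green. Remove green from y4.
y3's domain is down to {red}, so y3 = red. Eliminate red elsewhere: y5.
y4's domain is down to {pink}, so y4 = pink.
y5 must be brown (only option left).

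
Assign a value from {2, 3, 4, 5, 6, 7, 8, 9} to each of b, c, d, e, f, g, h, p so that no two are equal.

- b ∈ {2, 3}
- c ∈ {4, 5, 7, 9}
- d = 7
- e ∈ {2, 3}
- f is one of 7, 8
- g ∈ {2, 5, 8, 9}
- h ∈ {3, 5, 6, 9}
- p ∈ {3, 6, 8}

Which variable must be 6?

p

d must be 7 (only option left). Strike 7 from c, f.
That leaves f = 8. So g, p can't be 8.
The 6 still-open variables together cover exactly {2, 3, 4, 5, 6, 9} — 6 values for 6 variables — and 4 appears only in c's list, so c = 4.
The 2 variables b and e are confined to {2, 3}, which locks those values in; drop them from g, h, p.
So 6 goes to p.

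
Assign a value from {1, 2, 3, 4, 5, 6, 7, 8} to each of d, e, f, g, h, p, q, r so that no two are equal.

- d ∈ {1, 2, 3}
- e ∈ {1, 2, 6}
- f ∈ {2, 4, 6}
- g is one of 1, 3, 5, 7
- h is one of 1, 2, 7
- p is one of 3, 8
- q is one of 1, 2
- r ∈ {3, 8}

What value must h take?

Among the 8 variables, 4 fits only f (and all 8 values in {1, 2, 3, 4, 5, 6, 7, 8} must be used), so f = 4.
Among the 7 still-open variables, 5 fits only g (and all 7 values in {1, 2, 3, 5, 6, 7, 8} must be used), so g = 5.
Among the 6 still-open variables, 6 fits only e (and all 6 values in {1, 2, 3, 6, 7, 8} must be used), so e = 6.
Among the 5 still-open variables, 7 fits only h (and all 5 values in {1, 2, 3, 7, 8} must be used), so h = 7.

7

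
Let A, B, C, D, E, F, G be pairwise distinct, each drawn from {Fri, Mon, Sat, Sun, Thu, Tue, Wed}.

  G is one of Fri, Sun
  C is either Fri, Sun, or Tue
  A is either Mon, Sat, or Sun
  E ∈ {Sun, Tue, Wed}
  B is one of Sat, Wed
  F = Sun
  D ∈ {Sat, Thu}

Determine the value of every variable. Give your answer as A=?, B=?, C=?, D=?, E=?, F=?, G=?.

A=Mon, B=Sat, C=Tue, D=Thu, E=Wed, F=Sun, G=Fri

F's domain is down to {Sun}, so F = Sun. Strike Sun from A, C, E, G.
G must be Fri (only option left). So C can't be Fri.
C has just one choice, so C = Tue. Remove Tue from E.
E must be Wed (only option left). Eliminate Wed elsewhere: B.
B has just one choice, so B = Sat. Strike Sat from A, D.
D has just one choice, so D = Thu.
A's domain is down to {Mon}, so A = Mon.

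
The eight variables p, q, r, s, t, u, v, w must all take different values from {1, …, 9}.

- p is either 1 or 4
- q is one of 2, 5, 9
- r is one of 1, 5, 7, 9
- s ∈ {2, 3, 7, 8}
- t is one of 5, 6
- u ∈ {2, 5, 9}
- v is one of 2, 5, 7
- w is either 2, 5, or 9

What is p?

4

q, u, w share exactly the 3 values {2, 5, 9}; by pigeonhole those values go to them, so strike 2, 5, 9 from r, s, t, v.
t has just one choice, so t = 6.
v's domain is down to {7}, so v = 7. Eliminate 7 elsewhere: r, s.
r's domain is down to {1}, so r = 1. Strike 1 from p.
So p = 4.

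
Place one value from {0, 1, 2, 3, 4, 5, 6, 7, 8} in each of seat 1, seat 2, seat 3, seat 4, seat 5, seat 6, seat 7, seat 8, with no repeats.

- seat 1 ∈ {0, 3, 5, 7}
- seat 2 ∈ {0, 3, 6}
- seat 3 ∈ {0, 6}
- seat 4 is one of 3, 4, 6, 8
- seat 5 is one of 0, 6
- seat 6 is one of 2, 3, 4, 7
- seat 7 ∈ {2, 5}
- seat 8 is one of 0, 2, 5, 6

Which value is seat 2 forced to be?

Among the 8 variables, 8 fits only seat 4 (and all 8 values in {0, 2, 3, 4, 5, 6, 7, 8} must be used), so seat 4 = 8.
The 7 still-open variables draw from only 7 values {0, 2, 3, 4, 5, 6, 7}, so each is used; only seat 6 can be 4, hence seat 6 = 4.
The 6 still-open variables draw from only 6 values {0, 2, 3, 5, 6, 7}, so each is used; only seat 1 can be 7, hence seat 1 = 7.
The 5 still-open variables draw from only 5 values {0, 2, 3, 5, 6}, so each is used; only seat 2 can be 3, hence seat 2 = 3.

3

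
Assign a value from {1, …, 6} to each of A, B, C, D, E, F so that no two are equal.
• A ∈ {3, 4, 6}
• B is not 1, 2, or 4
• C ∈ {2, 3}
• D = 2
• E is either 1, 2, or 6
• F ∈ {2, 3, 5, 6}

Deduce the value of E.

1

D must be 2 (only option left). Strike 2 from C, E, F.
C's domain is down to {3}, so C = 3. Eliminate 3 elsewhere: A, B, F.
The 4 still-open variables draw from only 4 values {1, 4, 5, 6}, so each is used; only E can be 1, hence E = 1.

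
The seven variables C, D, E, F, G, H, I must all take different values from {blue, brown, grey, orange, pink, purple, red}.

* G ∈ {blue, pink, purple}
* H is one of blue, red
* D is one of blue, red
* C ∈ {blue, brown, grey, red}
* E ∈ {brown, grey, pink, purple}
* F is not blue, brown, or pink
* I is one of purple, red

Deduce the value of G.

The 7 variables draw from only 7 values {blue, brown, grey, orange, pink, purple, red}, so each is used; only F can be orange, hence F = orange.
The 2 variables D and H are confined to {blue, red}, which locks those values in; drop them from C, G, I.
That leaves I = purple. Strike purple from E, G.
So G = pink.

pink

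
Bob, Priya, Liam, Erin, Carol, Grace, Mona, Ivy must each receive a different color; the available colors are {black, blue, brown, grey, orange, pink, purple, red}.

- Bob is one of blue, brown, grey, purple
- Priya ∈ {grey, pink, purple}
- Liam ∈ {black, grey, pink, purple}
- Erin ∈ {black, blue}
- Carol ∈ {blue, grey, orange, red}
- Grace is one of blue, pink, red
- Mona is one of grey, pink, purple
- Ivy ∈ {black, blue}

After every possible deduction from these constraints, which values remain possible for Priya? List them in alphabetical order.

grey, pink, purple

The 8 variables together cover exactly {black, blue, brown, grey, orange, pink, purple, red} — 8 values for 8 variables — and brown appears only in Bob's list, so Bob = brown.
Among the 7 still-open variables, orange fits only Carol (and all 7 values in {black, blue, grey, orange, pink, purple, red} must be used), so Carol = orange.
The 6 still-open variables together cover exactly {black, blue, grey, pink, purple, red} — 6 values for 6 variables — and red appears only in Grace's list, so Grace = red.
The 2 variables Erin and Ivy are confined to {black, blue}, which locks those values in; drop them from Liam.
No further eliminations apply; Priya can still be any of grey, pink, purple.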